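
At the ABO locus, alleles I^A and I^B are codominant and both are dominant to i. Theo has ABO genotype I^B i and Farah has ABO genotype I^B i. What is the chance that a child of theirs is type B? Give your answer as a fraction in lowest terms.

ABO cross I^B i × I^B i → offspring phenotypes: 1/4 O, 3/4 B.
So P(type B) = 3/4.

3/4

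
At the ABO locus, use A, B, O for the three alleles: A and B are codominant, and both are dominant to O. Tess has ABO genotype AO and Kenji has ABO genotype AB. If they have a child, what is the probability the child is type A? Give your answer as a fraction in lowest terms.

ABO cross AO × AB → offspring phenotypes: 1/2 A, 1/4 B, 1/4 AB.
So P(type A) = 1/2.

1/2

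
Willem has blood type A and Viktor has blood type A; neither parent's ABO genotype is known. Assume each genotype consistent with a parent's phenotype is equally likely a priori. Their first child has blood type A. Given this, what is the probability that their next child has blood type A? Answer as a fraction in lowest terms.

19/20

Possible genotypes: Willem ∈ {I^A I^A, I^A i}; Viktor ∈ {I^A I^A, I^A i}.
Weight each parental genotype pair by prior × P(type-A child):
  I^A I^A × I^A I^A: posterior weight 4/15; P(next child type A) = 1.
  I^A I^A × I^A i: posterior weight 4/15; P(next child type A) = 1.
  I^A i × I^A I^A: posterior weight 4/15; P(next child type A) = 1.
  I^A i × I^A i: posterior weight 1/5; P(next child type A) = 3/4.
Weighted sum = 19/20.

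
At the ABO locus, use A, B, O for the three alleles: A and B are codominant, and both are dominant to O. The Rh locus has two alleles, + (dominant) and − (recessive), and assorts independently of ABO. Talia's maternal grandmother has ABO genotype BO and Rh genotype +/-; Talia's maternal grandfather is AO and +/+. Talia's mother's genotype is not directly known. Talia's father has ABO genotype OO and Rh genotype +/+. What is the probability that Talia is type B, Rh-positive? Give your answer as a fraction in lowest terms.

1/4

Talia's mother's ABO genotype from BO × AO: 1/4 AB, 1/4 AO, 1/4 BO, 1/4 OO.
Crossing each possibility with the father OO and summing P(type B): 1/4·1/2 + 1/4·0 + 1/4·1/2 + 1/4·0 = 1/4.
Similarly for Rh via the mother's Rh distribution: P(Rh+) = 1.
Independent loci: 1/4 × 1 = 1/4.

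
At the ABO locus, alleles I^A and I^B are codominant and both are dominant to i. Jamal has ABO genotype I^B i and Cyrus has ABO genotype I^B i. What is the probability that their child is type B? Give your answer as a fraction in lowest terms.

3/4

ABO cross I^B i × I^B i → offspring phenotypes: 1/4 O, 3/4 B.
So P(type B) = 3/4.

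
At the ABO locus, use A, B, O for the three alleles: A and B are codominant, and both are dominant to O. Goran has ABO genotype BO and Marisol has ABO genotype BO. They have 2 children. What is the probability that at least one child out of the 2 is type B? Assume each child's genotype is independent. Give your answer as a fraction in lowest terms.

15/16

ABO cross BO × BO → 1/4 O, 3/4 B.
So P(type B) = 3/4 per child.
P(none) = (1/4)^2 = 1/16; P(at least one) = 1 − 1/16 = 15/16.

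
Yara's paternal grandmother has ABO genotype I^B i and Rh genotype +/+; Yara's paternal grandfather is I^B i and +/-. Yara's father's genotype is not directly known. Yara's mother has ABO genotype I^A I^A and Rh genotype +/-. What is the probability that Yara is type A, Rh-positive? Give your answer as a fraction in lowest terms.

Yara's father's ABO genotype from I^B i × I^B i: 1/4 I^B I^B, 1/2 I^B i, 1/4 i i.
Crossing each possibility with the mother I^A I^A and summing P(type A): 1/4·0 + 1/2·1/2 + 1/4·1 = 1/2.
Similarly for Rh via the father's Rh distribution: P(Rh+) = 7/8.
Independent loci: 1/2 × 7/8 = 7/16.

7/16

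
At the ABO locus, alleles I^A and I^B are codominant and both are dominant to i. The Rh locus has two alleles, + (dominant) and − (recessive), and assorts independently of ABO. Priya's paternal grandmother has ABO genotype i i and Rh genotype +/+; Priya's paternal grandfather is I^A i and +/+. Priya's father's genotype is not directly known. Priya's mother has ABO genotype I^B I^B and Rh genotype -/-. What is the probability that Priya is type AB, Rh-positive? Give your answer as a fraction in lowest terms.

1/4

Priya's father's ABO genotype from i i × I^A i: 1/2 I^A i, 1/2 i i.
Crossing each possibility with the mother I^B I^B and summing P(type AB): 1/2·1/2 + 1/2·0 = 1/4.
Similarly for Rh via the father's Rh distribution: P(Rh+) = 1.
Independent loci: 1/4 × 1 = 1/4.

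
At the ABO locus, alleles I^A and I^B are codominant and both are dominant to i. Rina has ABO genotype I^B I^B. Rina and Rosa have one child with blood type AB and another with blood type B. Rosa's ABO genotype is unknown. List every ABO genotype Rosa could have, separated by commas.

For each candidate genotype of Rosa, check whether crossing it with I^B I^B can produce every observed child phenotype.
  I^A I^A → possible child types {AB} ✗
  I^A I^B → possible child types {B, AB} ✓
  I^A i → possible child types {B, AB} ✓
  I^B I^B → possible child types {B} ✗
  I^B i → possible child types {B} ✗
  i i → possible child types {B} ✗

I^A I^B, I^A i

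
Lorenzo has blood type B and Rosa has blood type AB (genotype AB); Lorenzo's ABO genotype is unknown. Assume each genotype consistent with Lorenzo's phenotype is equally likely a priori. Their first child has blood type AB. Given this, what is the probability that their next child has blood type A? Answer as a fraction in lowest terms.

1/12

Possible genotypes: Lorenzo ∈ {BB, BO}; Rosa ∈ {AB}.
Weight each parental genotype pair by prior × P(type-AB child):
  BB × AB: posterior weight 2/3; P(next child type A) = 0.
  BO × AB: posterior weight 1/3; P(next child type A) = 1/4.
Weighted sum = 1/12.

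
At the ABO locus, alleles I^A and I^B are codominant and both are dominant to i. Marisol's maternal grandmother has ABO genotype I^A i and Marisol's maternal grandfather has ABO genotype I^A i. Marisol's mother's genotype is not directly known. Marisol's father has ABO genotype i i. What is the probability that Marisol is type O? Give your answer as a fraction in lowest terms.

Marisol's mother's ABO genotype from I^A i × I^A i: 1/4 I^A I^A, 1/2 I^A i, 1/4 i i.
Crossing each possibility with the father i i and summing P(type O): 1/4·0 + 1/2·1/2 + 1/4·1 = 1/2.

1/2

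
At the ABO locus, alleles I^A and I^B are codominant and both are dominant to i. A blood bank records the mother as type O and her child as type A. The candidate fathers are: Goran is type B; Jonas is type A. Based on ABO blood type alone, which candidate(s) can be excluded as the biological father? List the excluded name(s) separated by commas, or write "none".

A candidate is excluded only if no genotype consistent with his phenotype could produce a type A child with a type O mother.
Goran (type B): no genotype consistent with that phenotype can produce a type-A child with a type-O mother.

Goran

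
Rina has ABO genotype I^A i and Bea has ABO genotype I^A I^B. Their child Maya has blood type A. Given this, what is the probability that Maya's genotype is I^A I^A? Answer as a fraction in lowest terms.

Cross I^A i × I^A I^B → 1/4 I^A I^A, 1/4 I^A I^B, 1/4 I^A i, 1/4 I^B i.
Type-A genotypes among offspring: I^A I^A (1/4), I^A i (1/4); total 1/2.
P(I^A I^A | type A) = (1/4) / (1/2) = 1/2.

1/2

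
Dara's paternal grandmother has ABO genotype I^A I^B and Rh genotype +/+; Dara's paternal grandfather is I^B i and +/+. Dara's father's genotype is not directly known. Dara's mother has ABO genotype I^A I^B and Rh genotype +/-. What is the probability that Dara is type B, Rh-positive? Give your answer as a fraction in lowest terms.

3/8

Dara's father's ABO genotype from I^A I^B × I^B i: 1/4 I^A I^B, 1/4 I^A i, 1/4 I^B I^B, 1/4 I^B i.
Crossing each possibility with the mother I^A I^B and summing P(type B): 1/4·1/4 + 1/4·1/4 + 1/4·1/2 + 1/4·1/2 = 3/8.
Similarly for Rh via the father's Rh distribution: P(Rh+) = 1.
Independent loci: 3/8 × 1 = 3/8.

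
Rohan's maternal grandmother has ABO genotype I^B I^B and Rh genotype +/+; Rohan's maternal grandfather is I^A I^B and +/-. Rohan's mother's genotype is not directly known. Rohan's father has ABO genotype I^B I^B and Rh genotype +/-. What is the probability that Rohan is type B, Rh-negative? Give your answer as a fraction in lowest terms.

3/32

Rohan's mother's ABO genotype from I^B I^B × I^A I^B: 1/2 I^A I^B, 1/2 I^B I^B.
Crossing each possibility with the father I^B I^B and summing P(type B): 1/2·1/2 + 1/2·1 = 3/4.
Similarly for Rh via the mother's Rh distribution: P(Rh-) = 1/8.
Independent loci: 3/4 × 1/8 = 3/32.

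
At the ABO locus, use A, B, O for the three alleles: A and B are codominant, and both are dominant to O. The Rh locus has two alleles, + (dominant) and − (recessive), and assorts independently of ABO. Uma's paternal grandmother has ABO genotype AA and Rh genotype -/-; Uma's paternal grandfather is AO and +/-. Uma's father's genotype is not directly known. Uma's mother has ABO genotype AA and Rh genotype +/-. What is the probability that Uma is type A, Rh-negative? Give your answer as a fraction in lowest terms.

Uma's father's ABO genotype from AA × AO: 1/2 AA, 1/2 AO.
Crossing each possibility with the mother AA and summing P(type A): 1/2·1 + 1/2·1 = 1.
Similarly for Rh via the father's Rh distribution: P(Rh-) = 3/8.
Independent loci: 1 × 3/8 = 3/8.

3/8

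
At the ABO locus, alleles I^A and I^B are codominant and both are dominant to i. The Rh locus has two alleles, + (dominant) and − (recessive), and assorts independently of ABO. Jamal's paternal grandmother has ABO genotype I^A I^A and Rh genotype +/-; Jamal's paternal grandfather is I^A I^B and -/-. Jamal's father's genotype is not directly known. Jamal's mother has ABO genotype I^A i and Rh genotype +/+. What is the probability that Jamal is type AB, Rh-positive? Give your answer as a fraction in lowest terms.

1/8

Jamal's father's ABO genotype from I^A I^A × I^A I^B: 1/2 I^A I^A, 1/2 I^A I^B.
Crossing each possibility with the mother I^A i and summing P(type AB): 1/2·0 + 1/2·1/4 = 1/8.
Similarly for Rh via the father's Rh distribution: P(Rh+) = 1.
Independent loci: 1/8 × 1 = 1/8.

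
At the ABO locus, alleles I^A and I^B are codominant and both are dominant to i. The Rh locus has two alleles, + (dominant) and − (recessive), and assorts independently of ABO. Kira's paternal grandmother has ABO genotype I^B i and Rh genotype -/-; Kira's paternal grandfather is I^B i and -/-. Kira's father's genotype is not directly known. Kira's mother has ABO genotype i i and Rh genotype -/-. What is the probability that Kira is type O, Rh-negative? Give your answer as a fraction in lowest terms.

1/2

Kira's father's ABO genotype from I^B i × I^B i: 1/4 I^B I^B, 1/2 I^B i, 1/4 i i.
Crossing each possibility with the mother i i and summing P(type O): 1/4·0 + 1/2·1/2 + 1/4·1 = 1/2.
Similarly for Rh via the father's Rh distribution: P(Rh-) = 1.
Independent loci: 1/2 × 1 = 1/2.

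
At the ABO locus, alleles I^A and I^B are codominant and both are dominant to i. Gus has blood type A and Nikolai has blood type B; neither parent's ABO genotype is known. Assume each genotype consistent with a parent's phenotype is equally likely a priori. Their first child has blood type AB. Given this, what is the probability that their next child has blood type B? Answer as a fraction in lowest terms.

5/36

Possible genotypes: Gus ∈ {I^A I^A, I^A i}; Nikolai ∈ {I^B I^B, I^B i}.
Weight each parental genotype pair by prior × P(type-AB child):
  I^A I^A × I^B I^B: posterior weight 4/9; P(next child type B) = 0.
  I^A I^A × I^B i: posterior weight 2/9; P(next child type B) = 0.
  I^A i × I^B I^B: posterior weight 2/9; P(next child type B) = 1/2.
  I^A i × I^B i: posterior weight 1/9; P(next child type B) = 1/4.
Weighted sum = 5/36.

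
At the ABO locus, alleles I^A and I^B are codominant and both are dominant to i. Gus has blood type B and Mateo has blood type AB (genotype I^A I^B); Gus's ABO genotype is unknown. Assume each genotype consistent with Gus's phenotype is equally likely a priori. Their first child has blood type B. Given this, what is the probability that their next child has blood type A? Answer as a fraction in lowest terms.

Possible genotypes: Gus ∈ {I^B I^B, I^B i}; Mateo ∈ {I^A I^B}.
Weight each parental genotype pair by prior × P(type-B child):
  I^B I^B × I^A I^B: posterior weight 1/2; P(next child type A) = 0.
  I^B i × I^A I^B: posterior weight 1/2; P(next child type A) = 1/4.
Weighted sum = 1/8.

1/8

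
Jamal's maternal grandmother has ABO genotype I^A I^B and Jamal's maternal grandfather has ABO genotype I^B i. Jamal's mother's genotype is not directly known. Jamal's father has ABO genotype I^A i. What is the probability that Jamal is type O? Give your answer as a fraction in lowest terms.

Jamal's mother's ABO genotype from I^A I^B × I^B i: 1/4 I^A I^B, 1/4 I^A i, 1/4 I^B I^B, 1/4 I^B i.
Crossing each possibility with the father I^A i and summing P(type O): 1/4·0 + 1/4·1/4 + 1/4·0 + 1/4·1/4 = 1/8.

1/8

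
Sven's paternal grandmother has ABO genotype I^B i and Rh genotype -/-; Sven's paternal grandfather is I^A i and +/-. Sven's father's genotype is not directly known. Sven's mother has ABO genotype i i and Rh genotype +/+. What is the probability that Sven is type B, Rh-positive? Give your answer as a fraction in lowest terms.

Sven's father's ABO genotype from I^B i × I^A i: 1/4 I^A I^B, 1/4 I^A i, 1/4 I^B i, 1/4 i i.
Crossing each possibility with the mother i i and summing P(type B): 1/4·1/2 + 1/4·0 + 1/4·1/2 + 1/4·0 = 1/4.
Similarly for Rh via the father's Rh distribution: P(Rh+) = 1.
Independent loci: 1/4 × 1 = 1/4.

1/4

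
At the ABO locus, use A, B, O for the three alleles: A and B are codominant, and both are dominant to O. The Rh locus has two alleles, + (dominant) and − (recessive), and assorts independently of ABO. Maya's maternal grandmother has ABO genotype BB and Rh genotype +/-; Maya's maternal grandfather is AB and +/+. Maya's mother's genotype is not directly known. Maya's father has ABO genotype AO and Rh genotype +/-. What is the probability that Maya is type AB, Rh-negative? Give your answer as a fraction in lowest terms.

Maya's mother's ABO genotype from BB × AB: 1/2 AB, 1/2 BB.
Crossing each possibility with the father AO and summing P(type AB): 1/2·1/4 + 1/2·1/2 = 3/8.
Similarly for Rh via the mother's Rh distribution: P(Rh-) = 1/8.
Independent loci: 3/8 × 1/8 = 3/64.

3/64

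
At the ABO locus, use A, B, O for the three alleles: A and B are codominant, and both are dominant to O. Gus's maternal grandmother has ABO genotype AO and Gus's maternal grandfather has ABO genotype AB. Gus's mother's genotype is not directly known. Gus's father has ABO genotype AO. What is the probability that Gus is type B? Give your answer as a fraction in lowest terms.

Gus's mother's ABO genotype from AO × AB: 1/4 AA, 1/4 AB, 1/4 AO, 1/4 BO.
Crossing each possibility with the father AO and summing P(type B): 1/4·0 + 1/4·1/4 + 1/4·0 + 1/4·1/4 = 1/8.

1/8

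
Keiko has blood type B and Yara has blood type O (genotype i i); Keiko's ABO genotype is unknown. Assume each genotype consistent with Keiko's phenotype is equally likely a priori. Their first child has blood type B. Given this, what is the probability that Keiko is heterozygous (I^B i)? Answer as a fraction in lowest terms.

Possible genotypes: Keiko ∈ {I^B I^B, I^B i}; Yara ∈ {i i}.
Weight each parental genotype pair by prior × P(type-B child):
  I^B I^B × i i: posterior weight 2/3.
  I^B i × i i: posterior weight 1/3.
Sum the posterior weight over pairs where Keiko is I^B i: 1/3.

1/3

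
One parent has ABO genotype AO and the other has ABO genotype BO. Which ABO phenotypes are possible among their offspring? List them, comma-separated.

O, A, B, AB

Gametes from AO × BO give offspring ABO genotypes AB, AO, BO, OO, i.e. phenotypes O, A, B, AB.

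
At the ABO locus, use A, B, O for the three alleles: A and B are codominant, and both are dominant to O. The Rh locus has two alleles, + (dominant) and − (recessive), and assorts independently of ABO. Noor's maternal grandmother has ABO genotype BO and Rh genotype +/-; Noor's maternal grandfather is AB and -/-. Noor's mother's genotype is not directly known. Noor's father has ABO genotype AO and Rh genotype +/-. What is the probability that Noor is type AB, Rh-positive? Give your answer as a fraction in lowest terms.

5/32

Noor's mother's ABO genotype from BO × AB: 1/4 AB, 1/4 AO, 1/4 BB, 1/4 BO.
Crossing each possibility with the father AO and summing P(type AB): 1/4·1/4 + 1/4·0 + 1/4·1/2 + 1/4·1/4 = 1/4.
Similarly for Rh via the mother's Rh distribution: P(Rh+) = 5/8.
Independent loci: 1/4 × 5/8 = 5/32.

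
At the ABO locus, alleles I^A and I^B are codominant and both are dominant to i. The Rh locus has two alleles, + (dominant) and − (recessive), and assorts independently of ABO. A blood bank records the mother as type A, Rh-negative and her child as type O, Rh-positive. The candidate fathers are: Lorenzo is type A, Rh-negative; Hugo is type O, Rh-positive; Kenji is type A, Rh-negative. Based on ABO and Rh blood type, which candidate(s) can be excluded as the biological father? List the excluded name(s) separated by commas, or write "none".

Lorenzo, Kenji

A candidate is excluded only if no genotype consistent with his phenotype could produce a type O, Rh-positive child with a type A, Rh-negative mother.
Lorenzo (type A, Rh-): no genotype consistent with that phenotype can produce a type-O Rh+ child with a type-A mother.
Kenji (type A, Rh-): no genotype consistent with that phenotype can produce a type-O Rh+ child with a type-A mother.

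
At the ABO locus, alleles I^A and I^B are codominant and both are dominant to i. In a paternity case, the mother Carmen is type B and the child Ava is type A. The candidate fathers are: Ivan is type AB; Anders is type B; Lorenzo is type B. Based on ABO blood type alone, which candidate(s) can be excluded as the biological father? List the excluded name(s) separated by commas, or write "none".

Anders, Lorenzo

A candidate is excluded only if no genotype consistent with his phenotype could produce a type A child with a type B mother.
Anders (type B): no genotype consistent with that phenotype can produce a type-A child with a type-B mother.
Lorenzo (type B): no genotype consistent with that phenotype can produce a type-A child with a type-B mother.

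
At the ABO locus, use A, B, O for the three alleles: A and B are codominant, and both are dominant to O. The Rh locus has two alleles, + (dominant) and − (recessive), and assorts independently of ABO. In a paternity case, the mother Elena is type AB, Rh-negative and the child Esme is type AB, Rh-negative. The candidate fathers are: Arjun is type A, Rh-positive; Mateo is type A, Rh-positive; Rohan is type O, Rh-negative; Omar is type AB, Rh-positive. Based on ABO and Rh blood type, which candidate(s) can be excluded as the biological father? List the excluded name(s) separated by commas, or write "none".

Rohan

A candidate is excluded only if no genotype consistent with his phenotype could produce a type AB, Rh-negative child with a type AB, Rh-negative mother.
Rohan (type O, Rh-): no genotype consistent with that phenotype can produce a type-AB Rh- child with a type-AB mother.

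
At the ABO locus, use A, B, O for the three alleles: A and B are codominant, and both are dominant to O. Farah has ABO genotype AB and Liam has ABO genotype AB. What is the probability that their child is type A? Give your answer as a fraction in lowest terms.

1/4

ABO cross AB × AB → offspring phenotypes: 1/4 A, 1/4 B, 1/2 AB.
So P(type A) = 1/4.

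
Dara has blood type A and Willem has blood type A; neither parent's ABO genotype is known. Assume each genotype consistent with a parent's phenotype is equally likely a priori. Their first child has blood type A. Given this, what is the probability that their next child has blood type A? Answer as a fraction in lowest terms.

Possible genotypes: Dara ∈ {I^A I^A, I^A i}; Willem ∈ {I^A I^A, I^A i}.
Weight each parental genotype pair by prior × P(type-A child):
  I^A I^A × I^A I^A: posterior weight 4/15; P(next child type A) = 1.
  I^A I^A × I^A i: posterior weight 4/15; P(next child type A) = 1.
  I^A i × I^A I^A: posterior weight 4/15; P(next child type A) = 1.
  I^A i × I^A i: posterior weight 1/5; P(next child type A) = 3/4.
Weighted sum = 19/20.

19/20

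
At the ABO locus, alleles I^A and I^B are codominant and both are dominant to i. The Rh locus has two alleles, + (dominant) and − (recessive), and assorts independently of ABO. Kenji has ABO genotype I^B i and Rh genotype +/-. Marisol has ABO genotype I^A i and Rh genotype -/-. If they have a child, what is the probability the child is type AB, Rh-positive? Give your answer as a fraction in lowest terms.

1/8

ABO cross I^B i × I^A i → offspring phenotypes: 1/4 O, 1/4 A, 1/4 B, 1/4 AB.
Rh cross +/- × -/- → 1/2 Rh+, 1/2 Rh-.
Independent loci: P(type AB, Rh-positive) = 1/4 × 1/2 = 1/8.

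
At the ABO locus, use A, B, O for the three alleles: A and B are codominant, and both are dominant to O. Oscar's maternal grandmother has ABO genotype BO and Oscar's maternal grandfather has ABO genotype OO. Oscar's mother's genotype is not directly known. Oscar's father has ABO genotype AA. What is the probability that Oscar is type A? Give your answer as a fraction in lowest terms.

Oscar's mother's ABO genotype from BO × OO: 1/2 BO, 1/2 OO.
Crossing each possibility with the father AA and summing P(type A): 1/2·1/2 + 1/2·1 = 3/4.

3/4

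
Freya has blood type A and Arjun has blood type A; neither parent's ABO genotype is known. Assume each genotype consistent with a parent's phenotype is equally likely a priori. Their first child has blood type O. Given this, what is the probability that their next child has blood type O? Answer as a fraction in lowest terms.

Possible genotypes: Freya ∈ {AA, AO}; Arjun ∈ {AA, AO}.
Weight each parental genotype pair by prior × P(type-O child):
  AO × AO: posterior weight 1; P(next child type O) = 1/4.
Weighted sum = 1/4.

1/4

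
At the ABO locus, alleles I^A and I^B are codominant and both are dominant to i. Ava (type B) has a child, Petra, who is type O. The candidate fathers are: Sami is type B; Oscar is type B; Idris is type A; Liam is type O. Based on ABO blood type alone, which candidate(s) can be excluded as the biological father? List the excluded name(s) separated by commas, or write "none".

none

A candidate is excluded only if no genotype consistent with his phenotype could produce a type O child with a type B mother.
Every candidate has at least one consistent genotype combination, so none can be excluded.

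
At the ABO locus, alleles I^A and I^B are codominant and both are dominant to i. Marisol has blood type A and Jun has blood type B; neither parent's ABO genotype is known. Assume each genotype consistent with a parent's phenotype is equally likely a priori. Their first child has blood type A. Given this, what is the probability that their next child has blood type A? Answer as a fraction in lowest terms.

5/12

Possible genotypes: Marisol ∈ {I^A I^A, I^A i}; Jun ∈ {I^B I^B, I^B i}.
Weight each parental genotype pair by prior × P(type-A child):
  I^A I^A × I^B i: posterior weight 2/3; P(next child type A) = 1/2.
  I^A i × I^B i: posterior weight 1/3; P(next child type A) = 1/4.
Weighted sum = 5/12.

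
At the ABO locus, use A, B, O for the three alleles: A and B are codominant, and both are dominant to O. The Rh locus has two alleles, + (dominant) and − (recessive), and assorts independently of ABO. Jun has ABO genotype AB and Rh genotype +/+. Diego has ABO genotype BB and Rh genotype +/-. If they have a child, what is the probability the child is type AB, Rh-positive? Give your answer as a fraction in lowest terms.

1/2

ABO cross AB × BB → offspring phenotypes: 1/2 B, 1/2 AB.
Rh cross +/+ × +/- → 1 Rh+.
Independent loci: P(type AB, Rh-positive) = 1/2 × 1 = 1/2.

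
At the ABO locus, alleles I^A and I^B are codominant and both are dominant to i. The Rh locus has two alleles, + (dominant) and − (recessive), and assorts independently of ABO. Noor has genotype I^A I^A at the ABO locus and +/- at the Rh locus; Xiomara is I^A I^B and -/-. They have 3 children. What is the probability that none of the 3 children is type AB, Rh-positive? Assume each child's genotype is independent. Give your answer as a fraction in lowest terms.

ABO cross I^A I^A × I^A I^B → 1/2 A, 1/2 AB.
Rh cross +/- × -/- → 1/2 Rh+, 1/2 Rh-; so P(type AB, Rh-positive) = 1/2 × 1/2 = 1/4 per child.
P(not type AB, Rh-positive) = 3/4 for one child; (3/4)^3 = 27/64.

27/64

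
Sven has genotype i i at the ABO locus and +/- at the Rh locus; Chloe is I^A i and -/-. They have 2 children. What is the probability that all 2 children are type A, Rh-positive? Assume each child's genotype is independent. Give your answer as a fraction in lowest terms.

1/16

ABO cross i i × I^A i → 1/2 O, 1/2 A.
Rh cross +/- × -/- → 1/2 Rh+, 1/2 Rh-; so P(type A, Rh-positive) = 1/2 × 1/2 = 1/4 per child.
All 2 independent: (1/4)^2 = 1/16.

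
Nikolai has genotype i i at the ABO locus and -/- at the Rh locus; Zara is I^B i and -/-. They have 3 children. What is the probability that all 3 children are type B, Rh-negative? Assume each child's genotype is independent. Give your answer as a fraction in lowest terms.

1/8

ABO cross i i × I^B i → 1/2 O, 1/2 B.
Rh cross -/- × -/- → 1 Rh-; so P(type B, Rh-negative) = 1/2 × 1 = 1/2 per child.
All 3 independent: (1/2)^3 = 1/8.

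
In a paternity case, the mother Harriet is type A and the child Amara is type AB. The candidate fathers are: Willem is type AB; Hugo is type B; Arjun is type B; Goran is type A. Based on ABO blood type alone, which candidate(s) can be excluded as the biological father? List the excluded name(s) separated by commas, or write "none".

A candidate is excluded only if no genotype consistent with his phenotype could produce a type AB child with a type A mother.
Goran (type A): no genotype consistent with that phenotype can produce a type-AB child with a type-A mother.

Goran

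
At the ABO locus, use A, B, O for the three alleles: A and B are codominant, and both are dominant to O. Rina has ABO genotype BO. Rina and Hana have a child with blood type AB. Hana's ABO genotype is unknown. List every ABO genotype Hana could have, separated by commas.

For each candidate genotype of Hana, check whether crossing it with BO can produce every observed child phenotype.
  AA → possible child types {A, AB} ✓
  AB → possible child types {A, B, AB} ✓
  AO → possible child types {O, A, B, AB} ✓
  BB → possible child types {B} ✗
  BO → possible child types {O, B} ✗
  OO → possible child types {O, B} ✗

AA, AB, AO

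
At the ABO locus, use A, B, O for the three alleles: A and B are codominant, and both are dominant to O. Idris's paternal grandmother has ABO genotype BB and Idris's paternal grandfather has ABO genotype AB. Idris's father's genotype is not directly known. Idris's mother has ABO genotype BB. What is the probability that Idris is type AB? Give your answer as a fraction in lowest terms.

1/4

Idris's father's ABO genotype from BB × AB: 1/2 AB, 1/2 BB.
Crossing each possibility with the mother BB and summing P(type AB): 1/2·1/2 + 1/2·0 = 1/4.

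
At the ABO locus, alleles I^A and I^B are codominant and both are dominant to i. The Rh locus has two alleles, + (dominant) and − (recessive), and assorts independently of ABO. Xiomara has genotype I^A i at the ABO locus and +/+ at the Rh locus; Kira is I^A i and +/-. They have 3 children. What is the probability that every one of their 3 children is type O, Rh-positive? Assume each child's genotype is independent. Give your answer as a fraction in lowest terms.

1/64

ABO cross I^A i × I^A i → 1/4 O, 3/4 A.
Rh cross +/+ × +/- → 1 Rh+; so P(type O, Rh-positive) = 1/4 × 1 = 1/4 per child.
All 3 independent: (1/4)^3 = 1/64.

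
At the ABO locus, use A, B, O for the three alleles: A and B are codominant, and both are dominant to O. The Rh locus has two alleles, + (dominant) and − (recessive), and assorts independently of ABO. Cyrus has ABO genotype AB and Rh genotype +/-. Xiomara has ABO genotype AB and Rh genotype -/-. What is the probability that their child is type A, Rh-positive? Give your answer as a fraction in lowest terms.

ABO cross AB × AB → offspring phenotypes: 1/4 A, 1/4 B, 1/2 AB.
Rh cross +/- × -/- → 1/2 Rh+, 1/2 Rh-.
Independent loci: P(type A, Rh-positive) = 1/4 × 1/2 = 1/8.

1/8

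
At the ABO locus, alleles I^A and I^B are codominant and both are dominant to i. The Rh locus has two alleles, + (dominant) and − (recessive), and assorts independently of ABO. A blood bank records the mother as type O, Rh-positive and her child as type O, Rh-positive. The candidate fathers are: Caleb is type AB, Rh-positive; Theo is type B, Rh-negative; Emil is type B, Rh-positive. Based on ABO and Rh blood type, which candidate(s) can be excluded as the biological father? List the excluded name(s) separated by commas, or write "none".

A candidate is excluded only if no genotype consistent with his phenotype could produce a type O, Rh-positive child with a type O, Rh-positive mother.
Caleb (type AB, Rh+): no genotype consistent with that phenotype can produce a type-O Rh+ child with a type-O mother.

Caleb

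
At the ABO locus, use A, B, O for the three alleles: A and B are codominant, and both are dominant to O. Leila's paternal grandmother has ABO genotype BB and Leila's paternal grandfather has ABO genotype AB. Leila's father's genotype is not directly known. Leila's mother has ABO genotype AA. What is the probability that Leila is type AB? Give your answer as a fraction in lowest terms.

3/4

Leila's father's ABO genotype from BB × AB: 1/2 AB, 1/2 BB.
Crossing each possibility with the mother AA and summing P(type AB): 1/2·1/2 + 1/2·1 = 3/4.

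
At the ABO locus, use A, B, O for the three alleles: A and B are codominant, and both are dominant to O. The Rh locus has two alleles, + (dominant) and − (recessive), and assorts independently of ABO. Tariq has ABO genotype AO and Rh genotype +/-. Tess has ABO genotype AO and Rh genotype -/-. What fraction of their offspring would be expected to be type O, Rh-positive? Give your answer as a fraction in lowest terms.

ABO cross AO × AO → offspring phenotypes: 1/4 O, 3/4 A.
Rh cross +/- × -/- → 1/2 Rh+, 1/2 Rh-.
Independent loci: P(type O, Rh-positive) = 1/4 × 1/2 = 1/8.

1/8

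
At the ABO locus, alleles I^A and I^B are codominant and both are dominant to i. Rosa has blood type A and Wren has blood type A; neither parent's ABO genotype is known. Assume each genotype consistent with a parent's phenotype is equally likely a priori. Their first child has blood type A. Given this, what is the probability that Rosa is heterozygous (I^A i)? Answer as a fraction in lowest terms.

7/15

Possible genotypes: Rosa ∈ {I^A I^A, I^A i}; Wren ∈ {I^A I^A, I^A i}.
Weight each parental genotype pair by prior × P(type-A child):
  I^A I^A × I^A I^A: posterior weight 4/15.
  I^A I^A × I^A i: posterior weight 4/15.
  I^A i × I^A I^A: posterior weight 4/15.
  I^A i × I^A i: posterior weight 1/5.
Sum the posterior weight over pairs where Rosa is I^A i: 7/15.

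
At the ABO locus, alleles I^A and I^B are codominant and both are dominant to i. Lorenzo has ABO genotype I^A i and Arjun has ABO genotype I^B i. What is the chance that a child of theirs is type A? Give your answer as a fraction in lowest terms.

ABO cross I^A i × I^B i → offspring phenotypes: 1/4 O, 1/4 A, 1/4 B, 1/4 AB.
So P(type A) = 1/4.

1/4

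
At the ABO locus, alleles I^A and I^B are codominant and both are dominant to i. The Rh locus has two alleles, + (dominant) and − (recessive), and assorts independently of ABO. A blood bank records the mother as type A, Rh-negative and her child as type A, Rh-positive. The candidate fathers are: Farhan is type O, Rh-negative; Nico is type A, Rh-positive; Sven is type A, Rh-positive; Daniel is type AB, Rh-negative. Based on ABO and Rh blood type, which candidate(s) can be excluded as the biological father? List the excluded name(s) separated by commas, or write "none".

Farhan, Daniel

A candidate is excluded only if no genotype consistent with his phenotype could produce a type A, Rh-positive child with a type A, Rh-negative mother.
Farhan (type O, Rh-): no genotype consistent with that phenotype can produce a type-A Rh+ child with a type-A mother.
Daniel (type AB, Rh-): no genotype consistent with that phenotype can produce a type-A Rh+ child with a type-A mother.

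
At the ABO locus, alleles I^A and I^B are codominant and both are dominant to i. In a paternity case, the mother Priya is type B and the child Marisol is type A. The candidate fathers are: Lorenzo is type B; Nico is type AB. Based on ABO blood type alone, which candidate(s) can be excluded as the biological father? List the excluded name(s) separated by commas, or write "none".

A candidate is excluded only if no genotype consistent with his phenotype could produce a type A child with a type B mother.
Lorenzo (type B): no genotype consistent with that phenotype can produce a type-A child with a type-B mother.

Lorenzo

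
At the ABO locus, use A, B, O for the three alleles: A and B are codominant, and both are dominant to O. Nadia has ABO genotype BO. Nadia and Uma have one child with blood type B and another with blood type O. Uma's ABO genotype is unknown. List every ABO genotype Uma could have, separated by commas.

For each candidate genotype of Uma, check whether crossing it with BO can produce every observed child phenotype.
  AA → possible child types {A, AB} ✗
  AB → possible child types {A, B, AB} ✗
  AO → possible child types {O, A, B, AB} ✓
  BB → possible child types {B} ✗
  BO → possible child types {O, B} ✓
  OO → possible child types {O, B} ✓

AO, BO, OO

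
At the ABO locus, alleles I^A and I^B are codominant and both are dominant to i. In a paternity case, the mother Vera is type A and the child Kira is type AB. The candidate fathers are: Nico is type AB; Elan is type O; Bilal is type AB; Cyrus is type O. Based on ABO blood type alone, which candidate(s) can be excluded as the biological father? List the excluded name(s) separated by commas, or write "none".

A candidate is excluded only if no genotype consistent with his phenotype could produce a type AB child with a type A mother.
Elan (type O): no genotype consistent with that phenotype can produce a type-AB child with a type-A mother.
Cyrus (type O): no genotype consistent with that phenotype can produce a type-AB child with a type-A mother.

Elan, Cyrus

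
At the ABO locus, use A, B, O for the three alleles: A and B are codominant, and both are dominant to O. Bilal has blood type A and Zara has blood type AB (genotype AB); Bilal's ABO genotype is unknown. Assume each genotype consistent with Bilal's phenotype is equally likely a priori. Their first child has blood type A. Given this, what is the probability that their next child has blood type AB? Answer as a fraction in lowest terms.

Possible genotypes: Bilal ∈ {AA, AO}; Zara ∈ {AB}.
Weight each parental genotype pair by prior × P(type-A child):
  AA × AB: posterior weight 1/2; P(next child type AB) = 1/2.
  AO × AB: posterior weight 1/2; P(next child type AB) = 1/4.
Weighted sum = 3/8.

3/8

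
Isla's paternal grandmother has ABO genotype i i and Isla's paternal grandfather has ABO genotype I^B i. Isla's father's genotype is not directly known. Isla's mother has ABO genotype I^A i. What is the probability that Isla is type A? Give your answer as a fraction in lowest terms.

3/8

Isla's father's ABO genotype from i i × I^B i: 1/2 I^B i, 1/2 i i.
Crossing each possibility with the mother I^A i and summing P(type A): 1/2·1/4 + 1/2·1/2 = 3/8.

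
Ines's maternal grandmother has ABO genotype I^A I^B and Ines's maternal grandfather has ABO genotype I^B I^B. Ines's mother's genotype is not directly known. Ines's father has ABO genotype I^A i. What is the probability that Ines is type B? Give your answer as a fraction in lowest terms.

Ines's mother's ABO genotype from I^A I^B × I^B I^B: 1/2 I^A I^B, 1/2 I^B I^B.
Crossing each possibility with the father I^A i and summing P(type B): 1/2·1/4 + 1/2·1/2 = 3/8.

3/8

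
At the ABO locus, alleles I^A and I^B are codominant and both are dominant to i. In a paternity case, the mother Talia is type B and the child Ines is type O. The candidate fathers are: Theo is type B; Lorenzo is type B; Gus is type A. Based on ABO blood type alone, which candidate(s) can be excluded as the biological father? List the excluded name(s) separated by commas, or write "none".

none

A candidate is excluded only if no genotype consistent with his phenotype could produce a type O child with a type B mother.
Every candidate has at least one consistent genotype combination, so none can be excluded.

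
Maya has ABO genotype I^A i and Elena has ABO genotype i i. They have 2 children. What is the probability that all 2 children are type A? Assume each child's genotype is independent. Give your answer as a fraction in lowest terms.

1/4

ABO cross I^A i × i i → 1/2 O, 1/2 A.
So P(type A) = 1/2 per child.
All 2 independent: (1/2)^2 = 1/4.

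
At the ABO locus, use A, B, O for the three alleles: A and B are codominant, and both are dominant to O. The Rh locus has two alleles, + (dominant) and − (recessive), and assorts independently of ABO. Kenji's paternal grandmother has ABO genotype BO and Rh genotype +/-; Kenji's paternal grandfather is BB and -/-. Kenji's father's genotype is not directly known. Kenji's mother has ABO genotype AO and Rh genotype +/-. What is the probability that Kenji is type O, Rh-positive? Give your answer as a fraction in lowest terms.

5/64

Kenji's father's ABO genotype from BO × BB: 1/2 BB, 1/2 BO.
Crossing each possibility with the mother AO and summing P(type O): 1/2·0 + 1/2·1/4 = 1/8.
Similarly for Rh via the father's Rh distribution: P(Rh+) = 5/8.
Independent loci: 1/8 × 5/8 = 5/64.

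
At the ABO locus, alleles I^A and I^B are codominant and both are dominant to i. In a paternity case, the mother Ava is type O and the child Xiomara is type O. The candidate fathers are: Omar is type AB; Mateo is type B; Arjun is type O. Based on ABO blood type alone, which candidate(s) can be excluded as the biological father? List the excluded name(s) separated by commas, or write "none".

Omar

A candidate is excluded only if no genotype consistent with his phenotype could produce a type O child with a type O mother.
Omar (type AB): no genotype consistent with that phenotype can produce a type-O child with a type-O mother.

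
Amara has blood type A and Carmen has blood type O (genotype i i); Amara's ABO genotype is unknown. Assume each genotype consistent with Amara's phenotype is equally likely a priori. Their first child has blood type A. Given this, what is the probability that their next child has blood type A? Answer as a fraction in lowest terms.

Possible genotypes: Amara ∈ {I^A I^A, I^A i}; Carmen ∈ {i i}.
Weight each parental genotype pair by prior × P(type-A child):
  I^A I^A × i i: posterior weight 2/3; P(next child type A) = 1.
  I^A i × i i: posterior weight 1/3; P(next child type A) = 1/2.
Weighted sum = 5/6.

5/6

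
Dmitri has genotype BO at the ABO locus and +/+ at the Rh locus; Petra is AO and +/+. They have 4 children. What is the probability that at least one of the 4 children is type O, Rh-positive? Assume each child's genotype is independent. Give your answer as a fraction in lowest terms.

ABO cross BO × AO → 1/4 O, 1/4 A, 1/4 B, 1/4 AB.
Rh cross +/+ × +/+ → 1 Rh+; so P(type O, Rh-positive) = 1/4 × 1 = 1/4 per child.
P(none) = (3/4)^4 = 81/256; P(at least one) = 1 − 81/256 = 175/256.

175/256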